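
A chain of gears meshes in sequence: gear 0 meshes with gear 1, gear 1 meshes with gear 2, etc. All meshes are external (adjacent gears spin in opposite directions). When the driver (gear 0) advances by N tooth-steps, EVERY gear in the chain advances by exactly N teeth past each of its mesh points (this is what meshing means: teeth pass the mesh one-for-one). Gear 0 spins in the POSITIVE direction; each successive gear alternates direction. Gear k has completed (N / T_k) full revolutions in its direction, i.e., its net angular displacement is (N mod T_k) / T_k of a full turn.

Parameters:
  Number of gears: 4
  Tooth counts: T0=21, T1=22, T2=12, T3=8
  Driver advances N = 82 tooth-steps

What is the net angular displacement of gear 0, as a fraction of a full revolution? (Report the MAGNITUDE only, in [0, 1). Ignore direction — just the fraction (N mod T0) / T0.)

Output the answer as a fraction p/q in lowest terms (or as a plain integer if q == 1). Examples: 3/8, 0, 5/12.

Answer: 19/21

Derivation:
Chain of 4 gears, tooth counts: [21, 22, 12, 8]
  gear 0: T0=21, direction=positive, advance = 82 mod 21 = 19 teeth = 19/21 turn
  gear 1: T1=22, direction=negative, advance = 82 mod 22 = 16 teeth = 16/22 turn
  gear 2: T2=12, direction=positive, advance = 82 mod 12 = 10 teeth = 10/12 turn
  gear 3: T3=8, direction=negative, advance = 82 mod 8 = 2 teeth = 2/8 turn
Gear 0: 82 mod 21 = 19
Fraction = 19 / 21 = 19/21 (gcd(19,21)=1) = 19/21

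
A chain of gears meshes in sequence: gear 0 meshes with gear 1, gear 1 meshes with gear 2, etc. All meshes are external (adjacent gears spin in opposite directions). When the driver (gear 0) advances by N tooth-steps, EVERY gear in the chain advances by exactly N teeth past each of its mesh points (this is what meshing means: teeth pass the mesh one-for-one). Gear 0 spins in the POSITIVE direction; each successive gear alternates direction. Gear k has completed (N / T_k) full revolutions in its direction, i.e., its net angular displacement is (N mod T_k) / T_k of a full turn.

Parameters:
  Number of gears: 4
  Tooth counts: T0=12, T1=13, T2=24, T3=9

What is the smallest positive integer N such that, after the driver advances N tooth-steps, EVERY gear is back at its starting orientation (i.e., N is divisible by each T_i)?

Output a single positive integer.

Gear k returns to start when N is a multiple of T_k.
All gears at start simultaneously when N is a common multiple of [12, 13, 24, 9]; the smallest such N is lcm(12, 13, 24, 9).
Start: lcm = T0 = 12
Fold in T1=13: gcd(12, 13) = 1; lcm(12, 13) = 12 * 13 / 1 = 156 / 1 = 156
Fold in T2=24: gcd(156, 24) = 12; lcm(156, 24) = 156 * 24 / 12 = 3744 / 12 = 312
Fold in T3=9: gcd(312, 9) = 3; lcm(312, 9) = 312 * 9 / 3 = 2808 / 3 = 936
Full cycle length = 936

Answer: 936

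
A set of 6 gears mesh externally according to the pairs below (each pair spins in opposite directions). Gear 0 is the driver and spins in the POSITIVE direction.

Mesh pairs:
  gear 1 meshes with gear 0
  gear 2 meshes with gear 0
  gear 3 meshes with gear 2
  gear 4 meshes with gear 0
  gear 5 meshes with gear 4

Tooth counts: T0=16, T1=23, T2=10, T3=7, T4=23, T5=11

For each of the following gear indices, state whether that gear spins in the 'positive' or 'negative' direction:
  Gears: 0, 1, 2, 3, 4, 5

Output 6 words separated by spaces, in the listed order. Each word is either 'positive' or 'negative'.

Gear 0 (driver): positive (depth 0)
  gear 1: meshes with gear 0 -> depth 1 -> negative (opposite of gear 0)
  gear 2: meshes with gear 0 -> depth 1 -> negative (opposite of gear 0)
  gear 3: meshes with gear 2 -> depth 2 -> positive (opposite of gear 2)
  gear 4: meshes with gear 0 -> depth 1 -> negative (opposite of gear 0)
  gear 5: meshes with gear 4 -> depth 2 -> positive (opposite of gear 4)
Queried indices 0, 1, 2, 3, 4, 5 -> positive, negative, negative, positive, negative, positive

Answer: positive negative negative positive negative positive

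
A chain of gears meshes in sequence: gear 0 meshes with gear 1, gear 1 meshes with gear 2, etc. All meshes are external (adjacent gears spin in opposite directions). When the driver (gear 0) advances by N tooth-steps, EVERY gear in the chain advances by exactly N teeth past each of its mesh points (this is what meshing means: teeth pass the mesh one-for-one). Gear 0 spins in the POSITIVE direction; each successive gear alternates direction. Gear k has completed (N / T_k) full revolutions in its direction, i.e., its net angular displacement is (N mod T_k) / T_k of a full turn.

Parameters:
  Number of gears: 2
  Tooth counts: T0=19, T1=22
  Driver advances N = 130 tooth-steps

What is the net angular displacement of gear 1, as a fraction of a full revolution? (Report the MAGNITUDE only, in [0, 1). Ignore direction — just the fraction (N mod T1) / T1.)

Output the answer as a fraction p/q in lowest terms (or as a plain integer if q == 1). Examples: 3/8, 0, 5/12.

Answer: 10/11

Derivation:
Chain of 2 gears, tooth counts: [19, 22]
  gear 0: T0=19, direction=positive, advance = 130 mod 19 = 16 teeth = 16/19 turn
  gear 1: T1=22, direction=negative, advance = 130 mod 22 = 20 teeth = 20/22 turn
Gear 1: 130 mod 22 = 20
Fraction = 20 / 22 = 10/11 (gcd(20,22)=2) = 10/11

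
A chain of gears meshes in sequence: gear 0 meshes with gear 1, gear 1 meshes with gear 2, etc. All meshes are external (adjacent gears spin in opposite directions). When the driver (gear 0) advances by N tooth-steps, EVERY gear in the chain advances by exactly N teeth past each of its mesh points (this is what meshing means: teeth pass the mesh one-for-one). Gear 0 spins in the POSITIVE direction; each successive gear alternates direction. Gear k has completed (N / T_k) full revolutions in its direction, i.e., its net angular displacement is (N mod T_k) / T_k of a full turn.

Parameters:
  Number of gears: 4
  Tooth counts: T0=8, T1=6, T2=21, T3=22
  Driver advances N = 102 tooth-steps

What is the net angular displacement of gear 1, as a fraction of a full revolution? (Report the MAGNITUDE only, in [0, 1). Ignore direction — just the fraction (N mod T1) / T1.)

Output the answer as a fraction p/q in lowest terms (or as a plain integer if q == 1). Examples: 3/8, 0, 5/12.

Chain of 4 gears, tooth counts: [8, 6, 21, 22]
  gear 0: T0=8, direction=positive, advance = 102 mod 8 = 6 teeth = 6/8 turn
  gear 1: T1=6, direction=negative, advance = 102 mod 6 = 0 teeth = 0/6 turn
  gear 2: T2=21, direction=positive, advance = 102 mod 21 = 18 teeth = 18/21 turn
  gear 3: T3=22, direction=negative, advance = 102 mod 22 = 14 teeth = 14/22 turn
Gear 1: 102 mod 6 = 0
Fraction = 0 / 6 = 0/1 (gcd(0,6)=6) = 0

Answer: 0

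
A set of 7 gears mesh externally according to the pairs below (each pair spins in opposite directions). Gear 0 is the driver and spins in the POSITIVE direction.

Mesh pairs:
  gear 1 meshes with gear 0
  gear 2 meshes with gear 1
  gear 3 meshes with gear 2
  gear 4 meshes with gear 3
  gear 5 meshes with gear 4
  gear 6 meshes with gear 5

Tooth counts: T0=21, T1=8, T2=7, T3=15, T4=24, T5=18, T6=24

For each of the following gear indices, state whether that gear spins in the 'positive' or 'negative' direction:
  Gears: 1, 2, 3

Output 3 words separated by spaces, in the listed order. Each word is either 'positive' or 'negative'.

Gear 0 (driver): positive (depth 0)
  gear 1: meshes with gear 0 -> depth 1 -> negative (opposite of gear 0)
  gear 2: meshes with gear 1 -> depth 2 -> positive (opposite of gear 1)
  gear 3: meshes with gear 2 -> depth 3 -> negative (opposite of gear 2)
  gear 4: meshes with gear 3 -> depth 4 -> positive (opposite of gear 3)
  gear 5: meshes with gear 4 -> depth 5 -> negative (opposite of gear 4)
  gear 6: meshes with gear 5 -> depth 6 -> positive (opposite of gear 5)
Queried indices 1, 2, 3 -> negative, positive, negative

Answer: negative positive negative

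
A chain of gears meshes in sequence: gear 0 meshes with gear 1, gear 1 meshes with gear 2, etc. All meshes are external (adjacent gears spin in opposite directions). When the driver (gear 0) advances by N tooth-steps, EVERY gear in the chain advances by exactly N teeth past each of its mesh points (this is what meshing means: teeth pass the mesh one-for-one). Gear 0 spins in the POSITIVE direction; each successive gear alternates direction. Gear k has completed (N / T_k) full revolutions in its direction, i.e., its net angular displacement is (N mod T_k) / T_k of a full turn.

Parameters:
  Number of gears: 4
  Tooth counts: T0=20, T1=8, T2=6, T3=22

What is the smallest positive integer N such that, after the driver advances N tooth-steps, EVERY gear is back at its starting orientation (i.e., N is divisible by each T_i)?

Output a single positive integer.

Gear k returns to start when N is a multiple of T_k.
All gears at start simultaneously when N is a common multiple of [20, 8, 6, 22]; the smallest such N is lcm(20, 8, 6, 22).
Start: lcm = T0 = 20
Fold in T1=8: gcd(20, 8) = 4; lcm(20, 8) = 20 * 8 / 4 = 160 / 4 = 40
Fold in T2=6: gcd(40, 6) = 2; lcm(40, 6) = 40 * 6 / 2 = 240 / 2 = 120
Fold in T3=22: gcd(120, 22) = 2; lcm(120, 22) = 120 * 22 / 2 = 2640 / 2 = 1320
Full cycle length = 1320

Answer: 1320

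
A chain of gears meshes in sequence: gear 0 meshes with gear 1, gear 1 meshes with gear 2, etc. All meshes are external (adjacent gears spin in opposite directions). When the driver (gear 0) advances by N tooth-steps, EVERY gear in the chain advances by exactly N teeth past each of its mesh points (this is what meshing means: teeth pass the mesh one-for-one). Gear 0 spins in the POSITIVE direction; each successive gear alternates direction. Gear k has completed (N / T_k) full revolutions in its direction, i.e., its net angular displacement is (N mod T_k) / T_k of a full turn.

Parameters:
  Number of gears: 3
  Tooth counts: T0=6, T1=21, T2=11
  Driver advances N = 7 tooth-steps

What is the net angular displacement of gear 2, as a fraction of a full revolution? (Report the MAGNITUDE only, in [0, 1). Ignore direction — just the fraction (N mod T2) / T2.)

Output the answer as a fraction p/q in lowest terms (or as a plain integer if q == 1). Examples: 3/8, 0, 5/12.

Chain of 3 gears, tooth counts: [6, 21, 11]
  gear 0: T0=6, direction=positive, advance = 7 mod 6 = 1 teeth = 1/6 turn
  gear 1: T1=21, direction=negative, advance = 7 mod 21 = 7 teeth = 7/21 turn
  gear 2: T2=11, direction=positive, advance = 7 mod 11 = 7 teeth = 7/11 turn
Gear 2: 7 mod 11 = 7
Fraction = 7 / 11 = 7/11 (gcd(7,11)=1) = 7/11

Answer: 7/11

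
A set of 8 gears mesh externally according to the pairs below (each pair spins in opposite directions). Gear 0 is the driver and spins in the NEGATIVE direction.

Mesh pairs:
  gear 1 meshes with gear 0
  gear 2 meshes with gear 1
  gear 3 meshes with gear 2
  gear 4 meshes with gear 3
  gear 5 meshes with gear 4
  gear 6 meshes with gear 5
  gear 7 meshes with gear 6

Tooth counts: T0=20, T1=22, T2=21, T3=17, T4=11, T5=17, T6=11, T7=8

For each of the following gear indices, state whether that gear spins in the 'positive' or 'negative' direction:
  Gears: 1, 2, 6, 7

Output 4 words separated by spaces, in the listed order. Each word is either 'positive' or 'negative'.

Answer: positive negative negative positive

Derivation:
Gear 0 (driver): negative (depth 0)
  gear 1: meshes with gear 0 -> depth 1 -> positive (opposite of gear 0)
  gear 2: meshes with gear 1 -> depth 2 -> negative (opposite of gear 1)
  gear 3: meshes with gear 2 -> depth 3 -> positive (opposite of gear 2)
  gear 4: meshes with gear 3 -> depth 4 -> negative (opposite of gear 3)
  gear 5: meshes with gear 4 -> depth 5 -> positive (opposite of gear 4)
  gear 6: meshes with gear 5 -> depth 6 -> negative (opposite of gear 5)
  gear 7: meshes with gear 6 -> depth 7 -> positive (opposite of gear 6)
Queried indices 1, 2, 6, 7 -> positive, negative, negative, positive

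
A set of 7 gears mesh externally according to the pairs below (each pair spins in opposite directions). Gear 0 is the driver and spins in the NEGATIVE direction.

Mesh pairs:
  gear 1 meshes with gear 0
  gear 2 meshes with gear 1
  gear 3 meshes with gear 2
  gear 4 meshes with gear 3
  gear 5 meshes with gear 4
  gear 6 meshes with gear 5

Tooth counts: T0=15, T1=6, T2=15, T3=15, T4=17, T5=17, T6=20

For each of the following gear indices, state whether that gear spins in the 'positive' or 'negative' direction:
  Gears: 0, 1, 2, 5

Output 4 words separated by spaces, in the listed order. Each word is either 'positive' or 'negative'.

Gear 0 (driver): negative (depth 0)
  gear 1: meshes with gear 0 -> depth 1 -> positive (opposite of gear 0)
  gear 2: meshes with gear 1 -> depth 2 -> negative (opposite of gear 1)
  gear 3: meshes with gear 2 -> depth 3 -> positive (opposite of gear 2)
  gear 4: meshes with gear 3 -> depth 4 -> negative (opposite of gear 3)
  gear 5: meshes with gear 4 -> depth 5 -> positive (opposite of gear 4)
  gear 6: meshes with gear 5 -> depth 6 -> negative (opposite of gear 5)
Queried indices 0, 1, 2, 5 -> negative, positive, negative, positive

Answer: negative positive negative positive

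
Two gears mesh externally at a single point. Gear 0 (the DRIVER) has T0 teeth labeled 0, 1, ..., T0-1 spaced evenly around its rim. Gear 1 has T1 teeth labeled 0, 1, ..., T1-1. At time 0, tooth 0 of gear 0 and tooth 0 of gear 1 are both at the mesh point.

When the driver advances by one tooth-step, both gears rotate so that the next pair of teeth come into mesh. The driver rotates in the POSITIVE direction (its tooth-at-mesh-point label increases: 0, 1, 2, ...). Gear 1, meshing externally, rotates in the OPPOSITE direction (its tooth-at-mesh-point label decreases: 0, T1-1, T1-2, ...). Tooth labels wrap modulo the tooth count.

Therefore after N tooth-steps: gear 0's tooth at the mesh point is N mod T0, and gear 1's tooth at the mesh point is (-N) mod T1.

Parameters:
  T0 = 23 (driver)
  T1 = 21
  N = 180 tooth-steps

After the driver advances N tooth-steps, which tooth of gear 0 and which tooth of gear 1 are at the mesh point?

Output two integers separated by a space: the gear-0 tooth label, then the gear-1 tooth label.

Gear 0 (driver, T0=23): tooth at mesh = N mod T0
  180 = 7 * 23 + 19, so 180 mod 23 = 19
  gear 0 tooth = 19
Gear 1 (driven, T1=21): tooth at mesh = (-N) mod T1
  180 = 8 * 21 + 12, so 180 mod 21 = 12
  (-180) mod 21 = (-12) mod 21 = 21 - 12 = 9
Mesh after 180 steps: gear-0 tooth 19 meets gear-1 tooth 9

Answer: 19 9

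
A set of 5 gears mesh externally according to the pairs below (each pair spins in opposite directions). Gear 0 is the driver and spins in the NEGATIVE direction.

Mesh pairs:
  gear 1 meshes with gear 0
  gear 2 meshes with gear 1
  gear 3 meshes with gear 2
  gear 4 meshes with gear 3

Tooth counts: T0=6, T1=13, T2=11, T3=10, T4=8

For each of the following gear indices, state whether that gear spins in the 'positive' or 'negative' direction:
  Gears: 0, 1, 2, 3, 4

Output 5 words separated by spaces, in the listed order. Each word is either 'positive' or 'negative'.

Answer: negative positive negative positive negative

Derivation:
Gear 0 (driver): negative (depth 0)
  gear 1: meshes with gear 0 -> depth 1 -> positive (opposite of gear 0)
  gear 2: meshes with gear 1 -> depth 2 -> negative (opposite of gear 1)
  gear 3: meshes with gear 2 -> depth 3 -> positive (opposite of gear 2)
  gear 4: meshes with gear 3 -> depth 4 -> negative (opposite of gear 3)
Queried indices 0, 1, 2, 3, 4 -> negative, positive, negative, positive, negative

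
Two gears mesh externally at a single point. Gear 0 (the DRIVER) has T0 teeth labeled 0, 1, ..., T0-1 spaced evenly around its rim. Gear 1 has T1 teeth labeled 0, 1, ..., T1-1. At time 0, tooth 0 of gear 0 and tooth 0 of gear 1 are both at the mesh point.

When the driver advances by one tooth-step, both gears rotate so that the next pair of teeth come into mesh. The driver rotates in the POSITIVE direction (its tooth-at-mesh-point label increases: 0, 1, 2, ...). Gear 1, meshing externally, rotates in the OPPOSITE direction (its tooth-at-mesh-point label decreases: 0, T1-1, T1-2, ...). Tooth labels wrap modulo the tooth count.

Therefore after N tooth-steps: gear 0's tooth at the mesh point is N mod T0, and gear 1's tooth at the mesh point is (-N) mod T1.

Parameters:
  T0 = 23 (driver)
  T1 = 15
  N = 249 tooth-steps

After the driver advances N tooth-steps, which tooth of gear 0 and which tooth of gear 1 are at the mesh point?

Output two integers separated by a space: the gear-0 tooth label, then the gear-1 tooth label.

Answer: 19 6

Derivation:
Gear 0 (driver, T0=23): tooth at mesh = N mod T0
  249 = 10 * 23 + 19, so 249 mod 23 = 19
  gear 0 tooth = 19
Gear 1 (driven, T1=15): tooth at mesh = (-N) mod T1
  249 = 16 * 15 + 9, so 249 mod 15 = 9
  (-249) mod 15 = (-9) mod 15 = 15 - 9 = 6
Mesh after 249 steps: gear-0 tooth 19 meets gear-1 tooth 6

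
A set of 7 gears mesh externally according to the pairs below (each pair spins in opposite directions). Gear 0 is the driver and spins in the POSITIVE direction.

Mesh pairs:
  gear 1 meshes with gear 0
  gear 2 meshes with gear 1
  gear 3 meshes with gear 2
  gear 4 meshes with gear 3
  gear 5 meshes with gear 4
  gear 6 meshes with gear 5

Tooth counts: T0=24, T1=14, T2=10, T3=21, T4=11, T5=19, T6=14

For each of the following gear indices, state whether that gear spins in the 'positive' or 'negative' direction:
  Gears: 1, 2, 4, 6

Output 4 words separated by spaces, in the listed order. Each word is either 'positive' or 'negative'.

Answer: negative positive positive positive

Derivation:
Gear 0 (driver): positive (depth 0)
  gear 1: meshes with gear 0 -> depth 1 -> negative (opposite of gear 0)
  gear 2: meshes with gear 1 -> depth 2 -> positive (opposite of gear 1)
  gear 3: meshes with gear 2 -> depth 3 -> negative (opposite of gear 2)
  gear 4: meshes with gear 3 -> depth 4 -> positive (opposite of gear 3)
  gear 5: meshes with gear 4 -> depth 5 -> negative (opposite of gear 4)
  gear 6: meshes with gear 5 -> depth 6 -> positive (opposite of gear 5)
Queried indices 1, 2, 4, 6 -> negative, positive, positive, positive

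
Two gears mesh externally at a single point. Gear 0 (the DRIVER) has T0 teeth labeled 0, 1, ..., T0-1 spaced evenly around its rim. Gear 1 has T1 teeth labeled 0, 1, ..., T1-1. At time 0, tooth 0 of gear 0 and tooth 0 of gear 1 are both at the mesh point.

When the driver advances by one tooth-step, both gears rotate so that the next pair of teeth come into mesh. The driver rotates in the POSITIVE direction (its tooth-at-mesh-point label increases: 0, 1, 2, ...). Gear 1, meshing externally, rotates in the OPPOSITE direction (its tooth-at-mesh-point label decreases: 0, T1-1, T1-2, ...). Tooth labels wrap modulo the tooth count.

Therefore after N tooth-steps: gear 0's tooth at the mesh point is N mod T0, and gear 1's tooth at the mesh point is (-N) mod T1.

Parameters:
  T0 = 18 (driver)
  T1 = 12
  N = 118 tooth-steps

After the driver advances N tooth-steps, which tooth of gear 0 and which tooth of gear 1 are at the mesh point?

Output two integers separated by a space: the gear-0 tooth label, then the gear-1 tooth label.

Answer: 10 2

Derivation:
Gear 0 (driver, T0=18): tooth at mesh = N mod T0
  118 = 6 * 18 + 10, so 118 mod 18 = 10
  gear 0 tooth = 10
Gear 1 (driven, T1=12): tooth at mesh = (-N) mod T1
  118 = 9 * 12 + 10, so 118 mod 12 = 10
  (-118) mod 12 = (-10) mod 12 = 12 - 10 = 2
Mesh after 118 steps: gear-0 tooth 10 meets gear-1 tooth 2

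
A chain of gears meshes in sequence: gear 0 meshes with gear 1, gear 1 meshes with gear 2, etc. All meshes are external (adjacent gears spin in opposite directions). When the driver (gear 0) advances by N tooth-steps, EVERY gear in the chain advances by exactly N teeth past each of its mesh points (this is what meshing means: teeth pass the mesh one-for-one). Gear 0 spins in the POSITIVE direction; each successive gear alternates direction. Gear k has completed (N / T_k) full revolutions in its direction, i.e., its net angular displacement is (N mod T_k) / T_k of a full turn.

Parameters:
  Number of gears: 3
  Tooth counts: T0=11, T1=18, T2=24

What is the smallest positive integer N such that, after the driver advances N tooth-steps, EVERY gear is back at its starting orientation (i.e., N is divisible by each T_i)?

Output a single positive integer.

Gear k returns to start when N is a multiple of T_k.
All gears at start simultaneously when N is a common multiple of [11, 18, 24]; the smallest such N is lcm(11, 18, 24).
Start: lcm = T0 = 11
Fold in T1=18: gcd(11, 18) = 1; lcm(11, 18) = 11 * 18 / 1 = 198 / 1 = 198
Fold in T2=24: gcd(198, 24) = 6; lcm(198, 24) = 198 * 24 / 6 = 4752 / 6 = 792
Full cycle length = 792

Answer: 792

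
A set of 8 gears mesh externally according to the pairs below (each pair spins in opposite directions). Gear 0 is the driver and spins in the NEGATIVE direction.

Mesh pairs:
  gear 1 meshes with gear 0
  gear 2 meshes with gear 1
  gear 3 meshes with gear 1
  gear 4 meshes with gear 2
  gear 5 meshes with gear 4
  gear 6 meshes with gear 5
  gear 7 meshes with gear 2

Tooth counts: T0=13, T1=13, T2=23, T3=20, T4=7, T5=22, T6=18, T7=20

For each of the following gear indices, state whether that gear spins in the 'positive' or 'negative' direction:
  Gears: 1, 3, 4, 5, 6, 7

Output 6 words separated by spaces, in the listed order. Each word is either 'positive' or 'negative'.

Gear 0 (driver): negative (depth 0)
  gear 1: meshes with gear 0 -> depth 1 -> positive (opposite of gear 0)
  gear 2: meshes with gear 1 -> depth 2 -> negative (opposite of gear 1)
  gear 3: meshes with gear 1 -> depth 2 -> negative (opposite of gear 1)
  gear 4: meshes with gear 2 -> depth 3 -> positive (opposite of gear 2)
  gear 5: meshes with gear 4 -> depth 4 -> negative (opposite of gear 4)
  gear 6: meshes with gear 5 -> depth 5 -> positive (opposite of gear 5)
  gear 7: meshes with gear 2 -> depth 3 -> positive (opposite of gear 2)
Queried indices 1, 3, 4, 5, 6, 7 -> positive, negative, positive, negative, positive, positive

Answer: positive negative positive negative positive positive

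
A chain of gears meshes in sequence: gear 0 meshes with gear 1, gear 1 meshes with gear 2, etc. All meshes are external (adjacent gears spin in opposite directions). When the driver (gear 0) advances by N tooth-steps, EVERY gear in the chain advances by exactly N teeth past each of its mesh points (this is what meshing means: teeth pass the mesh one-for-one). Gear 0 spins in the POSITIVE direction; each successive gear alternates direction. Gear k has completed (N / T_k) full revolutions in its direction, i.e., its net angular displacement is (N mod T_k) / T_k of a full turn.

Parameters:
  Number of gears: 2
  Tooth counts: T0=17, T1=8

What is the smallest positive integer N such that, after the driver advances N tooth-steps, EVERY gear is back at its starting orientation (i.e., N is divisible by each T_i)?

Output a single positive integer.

Gear k returns to start when N is a multiple of T_k.
All gears at start simultaneously when N is a common multiple of [17, 8]; the smallest such N is lcm(17, 8).
Start: lcm = T0 = 17
Fold in T1=8: gcd(17, 8) = 1; lcm(17, 8) = 17 * 8 / 1 = 136 / 1 = 136
Full cycle length = 136

Answer: 136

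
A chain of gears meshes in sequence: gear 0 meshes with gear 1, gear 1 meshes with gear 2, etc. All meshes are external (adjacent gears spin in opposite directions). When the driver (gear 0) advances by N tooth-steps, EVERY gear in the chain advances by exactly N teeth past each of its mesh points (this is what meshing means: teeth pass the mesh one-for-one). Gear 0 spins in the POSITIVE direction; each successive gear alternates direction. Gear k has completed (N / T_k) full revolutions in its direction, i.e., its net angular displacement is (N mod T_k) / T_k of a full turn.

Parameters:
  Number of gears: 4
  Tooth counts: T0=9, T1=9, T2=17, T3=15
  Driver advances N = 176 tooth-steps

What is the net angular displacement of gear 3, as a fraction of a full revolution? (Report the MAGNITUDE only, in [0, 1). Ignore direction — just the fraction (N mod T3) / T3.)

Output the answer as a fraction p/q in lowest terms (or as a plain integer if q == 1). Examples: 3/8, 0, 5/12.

Answer: 11/15

Derivation:
Chain of 4 gears, tooth counts: [9, 9, 17, 15]
  gear 0: T0=9, direction=positive, advance = 176 mod 9 = 5 teeth = 5/9 turn
  gear 1: T1=9, direction=negative, advance = 176 mod 9 = 5 teeth = 5/9 turn
  gear 2: T2=17, direction=positive, advance = 176 mod 17 = 6 teeth = 6/17 turn
  gear 3: T3=15, direction=negative, advance = 176 mod 15 = 11 teeth = 11/15 turn
Gear 3: 176 mod 15 = 11
Fraction = 11 / 15 = 11/15 (gcd(11,15)=1) = 11/15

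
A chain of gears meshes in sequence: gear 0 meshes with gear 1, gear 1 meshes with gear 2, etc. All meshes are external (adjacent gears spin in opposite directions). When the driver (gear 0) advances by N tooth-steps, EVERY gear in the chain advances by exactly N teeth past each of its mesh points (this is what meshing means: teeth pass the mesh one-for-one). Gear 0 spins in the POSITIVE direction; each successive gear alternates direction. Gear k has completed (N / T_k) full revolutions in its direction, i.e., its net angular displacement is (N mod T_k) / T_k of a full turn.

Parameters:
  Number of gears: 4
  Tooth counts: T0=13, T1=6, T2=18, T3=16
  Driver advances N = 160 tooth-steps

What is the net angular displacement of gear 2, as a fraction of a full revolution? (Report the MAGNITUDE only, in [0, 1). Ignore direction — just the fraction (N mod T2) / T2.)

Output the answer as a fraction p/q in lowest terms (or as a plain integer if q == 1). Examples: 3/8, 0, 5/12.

Answer: 8/9

Derivation:
Chain of 4 gears, tooth counts: [13, 6, 18, 16]
  gear 0: T0=13, direction=positive, advance = 160 mod 13 = 4 teeth = 4/13 turn
  gear 1: T1=6, direction=negative, advance = 160 mod 6 = 4 teeth = 4/6 turn
  gear 2: T2=18, direction=positive, advance = 160 mod 18 = 16 teeth = 16/18 turn
  gear 3: T3=16, direction=negative, advance = 160 mod 16 = 0 teeth = 0/16 turn
Gear 2: 160 mod 18 = 16
Fraction = 16 / 18 = 8/9 (gcd(16,18)=2) = 8/9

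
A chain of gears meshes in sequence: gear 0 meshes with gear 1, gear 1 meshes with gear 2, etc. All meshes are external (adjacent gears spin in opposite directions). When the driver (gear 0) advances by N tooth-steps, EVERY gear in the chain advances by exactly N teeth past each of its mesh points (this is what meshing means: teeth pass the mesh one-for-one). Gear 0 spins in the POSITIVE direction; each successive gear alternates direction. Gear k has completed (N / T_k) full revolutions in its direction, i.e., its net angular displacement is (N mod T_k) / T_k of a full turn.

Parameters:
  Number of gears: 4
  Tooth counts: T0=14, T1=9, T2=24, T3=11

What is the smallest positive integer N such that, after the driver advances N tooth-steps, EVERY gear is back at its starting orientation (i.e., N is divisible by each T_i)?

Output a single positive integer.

Gear k returns to start when N is a multiple of T_k.
All gears at start simultaneously when N is a common multiple of [14, 9, 24, 11]; the smallest such N is lcm(14, 9, 24, 11).
Start: lcm = T0 = 14
Fold in T1=9: gcd(14, 9) = 1; lcm(14, 9) = 14 * 9 / 1 = 126 / 1 = 126
Fold in T2=24: gcd(126, 24) = 6; lcm(126, 24) = 126 * 24 / 6 = 3024 / 6 = 504
Fold in T3=11: gcd(504, 11) = 1; lcm(504, 11) = 504 * 11 / 1 = 5544 / 1 = 5544
Full cycle length = 5544

Answer: 5544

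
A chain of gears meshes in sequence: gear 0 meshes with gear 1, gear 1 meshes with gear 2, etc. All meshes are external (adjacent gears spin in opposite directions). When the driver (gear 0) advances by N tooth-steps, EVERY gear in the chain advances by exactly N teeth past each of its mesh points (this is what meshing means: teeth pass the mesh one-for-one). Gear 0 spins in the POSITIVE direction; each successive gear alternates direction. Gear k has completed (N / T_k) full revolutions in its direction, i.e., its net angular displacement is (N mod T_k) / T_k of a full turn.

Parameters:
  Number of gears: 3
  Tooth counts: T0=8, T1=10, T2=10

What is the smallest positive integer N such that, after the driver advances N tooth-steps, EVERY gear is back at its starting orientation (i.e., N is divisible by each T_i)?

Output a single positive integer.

Answer: 40

Derivation:
Gear k returns to start when N is a multiple of T_k.
All gears at start simultaneously when N is a common multiple of [8, 10, 10]; the smallest such N is lcm(8, 10, 10).
Start: lcm = T0 = 8
Fold in T1=10: gcd(8, 10) = 2; lcm(8, 10) = 8 * 10 / 2 = 80 / 2 = 40
Fold in T2=10: gcd(40, 10) = 10; lcm(40, 10) = 40 * 10 / 10 = 400 / 10 = 40
Full cycle length = 40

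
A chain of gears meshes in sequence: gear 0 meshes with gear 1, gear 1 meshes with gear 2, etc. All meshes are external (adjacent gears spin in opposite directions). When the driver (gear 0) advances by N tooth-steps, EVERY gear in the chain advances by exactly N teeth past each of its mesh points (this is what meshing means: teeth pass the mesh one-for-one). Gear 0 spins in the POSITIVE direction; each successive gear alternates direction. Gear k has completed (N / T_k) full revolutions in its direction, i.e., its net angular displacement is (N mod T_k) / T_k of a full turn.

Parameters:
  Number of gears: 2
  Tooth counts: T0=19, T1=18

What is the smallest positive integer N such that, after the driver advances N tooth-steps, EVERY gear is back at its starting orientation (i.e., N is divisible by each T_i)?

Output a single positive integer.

Gear k returns to start when N is a multiple of T_k.
All gears at start simultaneously when N is a common multiple of [19, 18]; the smallest such N is lcm(19, 18).
Start: lcm = T0 = 19
Fold in T1=18: gcd(19, 18) = 1; lcm(19, 18) = 19 * 18 / 1 = 342 / 1 = 342
Full cycle length = 342

Answer: 342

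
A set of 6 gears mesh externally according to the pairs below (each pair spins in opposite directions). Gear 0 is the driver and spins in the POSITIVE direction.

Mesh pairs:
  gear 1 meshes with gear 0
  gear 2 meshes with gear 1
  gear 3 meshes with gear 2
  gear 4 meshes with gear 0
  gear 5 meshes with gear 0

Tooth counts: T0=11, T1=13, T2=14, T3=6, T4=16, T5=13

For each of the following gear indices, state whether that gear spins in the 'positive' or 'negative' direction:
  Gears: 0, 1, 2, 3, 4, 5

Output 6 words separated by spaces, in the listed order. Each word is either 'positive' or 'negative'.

Answer: positive negative positive negative negative negative

Derivation:
Gear 0 (driver): positive (depth 0)
  gear 1: meshes with gear 0 -> depth 1 -> negative (opposite of gear 0)
  gear 2: meshes with gear 1 -> depth 2 -> positive (opposite of gear 1)
  gear 3: meshes with gear 2 -> depth 3 -> negative (opposite of gear 2)
  gear 4: meshes with gear 0 -> depth 1 -> negative (opposite of gear 0)
  gear 5: meshes with gear 0 -> depth 1 -> negative (opposite of gear 0)
Queried indices 0, 1, 2, 3, 4, 5 -> positive, negative, positive, negative, negative, negative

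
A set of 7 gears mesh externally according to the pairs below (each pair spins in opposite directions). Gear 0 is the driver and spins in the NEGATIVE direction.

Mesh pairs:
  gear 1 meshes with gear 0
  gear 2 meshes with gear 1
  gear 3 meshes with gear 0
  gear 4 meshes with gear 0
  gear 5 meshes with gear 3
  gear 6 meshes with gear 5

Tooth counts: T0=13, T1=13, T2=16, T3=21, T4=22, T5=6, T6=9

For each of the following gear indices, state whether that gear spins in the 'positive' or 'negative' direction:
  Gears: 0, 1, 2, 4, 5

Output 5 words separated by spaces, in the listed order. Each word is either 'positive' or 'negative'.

Answer: negative positive negative positive negative

Derivation:
Gear 0 (driver): negative (depth 0)
  gear 1: meshes with gear 0 -> depth 1 -> positive (opposite of gear 0)
  gear 2: meshes with gear 1 -> depth 2 -> negative (opposite of gear 1)
  gear 3: meshes with gear 0 -> depth 1 -> positive (opposite of gear 0)
  gear 4: meshes with gear 0 -> depth 1 -> positive (opposite of gear 0)
  gear 5: meshes with gear 3 -> depth 2 -> negative (opposite of gear 3)
  gear 6: meshes with gear 5 -> depth 3 -> positive (opposite of gear 5)
Queried indices 0, 1, 2, 4, 5 -> negative, positive, negative, positive, negative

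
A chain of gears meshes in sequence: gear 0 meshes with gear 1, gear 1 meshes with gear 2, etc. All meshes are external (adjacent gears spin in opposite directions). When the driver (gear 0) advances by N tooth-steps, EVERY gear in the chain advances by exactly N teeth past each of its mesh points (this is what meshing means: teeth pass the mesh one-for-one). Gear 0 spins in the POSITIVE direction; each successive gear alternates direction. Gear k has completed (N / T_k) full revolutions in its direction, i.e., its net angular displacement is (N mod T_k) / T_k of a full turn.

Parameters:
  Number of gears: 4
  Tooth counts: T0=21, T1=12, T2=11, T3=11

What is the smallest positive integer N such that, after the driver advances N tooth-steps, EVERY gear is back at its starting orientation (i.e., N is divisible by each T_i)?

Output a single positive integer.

Gear k returns to start when N is a multiple of T_k.
All gears at start simultaneously when N is a common multiple of [21, 12, 11, 11]; the smallest such N is lcm(21, 12, 11, 11).
Start: lcm = T0 = 21
Fold in T1=12: gcd(21, 12) = 3; lcm(21, 12) = 21 * 12 / 3 = 252 / 3 = 84
Fold in T2=11: gcd(84, 11) = 1; lcm(84, 11) = 84 * 11 / 1 = 924 / 1 = 924
Fold in T3=11: gcd(924, 11) = 11; lcm(924, 11) = 924 * 11 / 11 = 10164 / 11 = 924
Full cycle length = 924

Answer: 924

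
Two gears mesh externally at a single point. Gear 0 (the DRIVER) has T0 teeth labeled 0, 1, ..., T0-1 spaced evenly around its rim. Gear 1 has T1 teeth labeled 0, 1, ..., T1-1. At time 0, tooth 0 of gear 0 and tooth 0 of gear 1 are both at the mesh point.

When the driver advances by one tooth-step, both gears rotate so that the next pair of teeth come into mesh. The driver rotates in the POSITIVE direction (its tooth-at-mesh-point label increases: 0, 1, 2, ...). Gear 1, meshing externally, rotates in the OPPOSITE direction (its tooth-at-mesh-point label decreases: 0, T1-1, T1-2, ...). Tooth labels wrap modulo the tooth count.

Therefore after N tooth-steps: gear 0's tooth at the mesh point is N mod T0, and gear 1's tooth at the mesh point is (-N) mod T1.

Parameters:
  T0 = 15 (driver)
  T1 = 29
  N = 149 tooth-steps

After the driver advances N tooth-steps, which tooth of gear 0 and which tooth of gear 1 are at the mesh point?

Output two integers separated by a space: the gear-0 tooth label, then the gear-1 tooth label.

Gear 0 (driver, T0=15): tooth at mesh = N mod T0
  149 = 9 * 15 + 14, so 149 mod 15 = 14
  gear 0 tooth = 14
Gear 1 (driven, T1=29): tooth at mesh = (-N) mod T1
  149 = 5 * 29 + 4, so 149 mod 29 = 4
  (-149) mod 29 = (-4) mod 29 = 29 - 4 = 25
Mesh after 149 steps: gear-0 tooth 14 meets gear-1 tooth 25

Answer: 14 25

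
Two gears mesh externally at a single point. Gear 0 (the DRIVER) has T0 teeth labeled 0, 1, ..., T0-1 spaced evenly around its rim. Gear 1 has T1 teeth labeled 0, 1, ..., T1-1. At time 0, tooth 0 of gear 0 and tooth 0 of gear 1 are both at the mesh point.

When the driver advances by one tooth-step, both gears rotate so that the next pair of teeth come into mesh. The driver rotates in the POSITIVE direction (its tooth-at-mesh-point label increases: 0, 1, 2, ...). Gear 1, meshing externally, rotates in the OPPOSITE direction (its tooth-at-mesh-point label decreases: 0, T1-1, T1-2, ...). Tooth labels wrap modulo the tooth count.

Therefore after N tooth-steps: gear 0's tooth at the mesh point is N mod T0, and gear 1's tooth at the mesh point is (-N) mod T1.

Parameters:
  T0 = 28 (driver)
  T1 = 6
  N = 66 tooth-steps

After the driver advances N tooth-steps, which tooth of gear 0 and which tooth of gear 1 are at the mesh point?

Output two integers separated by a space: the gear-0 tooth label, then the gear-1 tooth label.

Gear 0 (driver, T0=28): tooth at mesh = N mod T0
  66 = 2 * 28 + 10, so 66 mod 28 = 10
  gear 0 tooth = 10
Gear 1 (driven, T1=6): tooth at mesh = (-N) mod T1
  66 = 11 * 6 + 0, so 66 mod 6 = 0
  (-66) mod 6 = 0
Mesh after 66 steps: gear-0 tooth 10 meets gear-1 tooth 0

Answer: 10 0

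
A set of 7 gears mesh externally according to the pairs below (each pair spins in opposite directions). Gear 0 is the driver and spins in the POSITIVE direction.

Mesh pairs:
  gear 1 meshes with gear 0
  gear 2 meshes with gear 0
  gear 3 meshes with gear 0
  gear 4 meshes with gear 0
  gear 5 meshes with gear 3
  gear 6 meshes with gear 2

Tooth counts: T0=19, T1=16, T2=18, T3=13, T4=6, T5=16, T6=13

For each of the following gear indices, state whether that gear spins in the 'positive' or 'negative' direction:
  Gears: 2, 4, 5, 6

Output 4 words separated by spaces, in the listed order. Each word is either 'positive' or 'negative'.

Answer: negative negative positive positive

Derivation:
Gear 0 (driver): positive (depth 0)
  gear 1: meshes with gear 0 -> depth 1 -> negative (opposite of gear 0)
  gear 2: meshes with gear 0 -> depth 1 -> negative (opposite of gear 0)
  gear 3: meshes with gear 0 -> depth 1 -> negative (opposite of gear 0)
  gear 4: meshes with gear 0 -> depth 1 -> negative (opposite of gear 0)
  gear 5: meshes with gear 3 -> depth 2 -> positive (opposite of gear 3)
  gear 6: meshes with gear 2 -> depth 2 -> positive (opposite of gear 2)
Queried indices 2, 4, 5, 6 -> negative, negative, positive, positive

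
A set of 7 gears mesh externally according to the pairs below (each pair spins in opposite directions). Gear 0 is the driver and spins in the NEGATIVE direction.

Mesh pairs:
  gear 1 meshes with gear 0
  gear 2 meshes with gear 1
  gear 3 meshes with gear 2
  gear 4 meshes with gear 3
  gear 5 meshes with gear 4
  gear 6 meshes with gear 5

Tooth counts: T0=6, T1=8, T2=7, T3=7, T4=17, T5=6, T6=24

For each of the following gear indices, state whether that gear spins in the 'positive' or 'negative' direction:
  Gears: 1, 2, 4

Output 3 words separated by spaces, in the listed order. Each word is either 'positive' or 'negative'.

Answer: positive negative negative

Derivation:
Gear 0 (driver): negative (depth 0)
  gear 1: meshes with gear 0 -> depth 1 -> positive (opposite of gear 0)
  gear 2: meshes with gear 1 -> depth 2 -> negative (opposite of gear 1)
  gear 3: meshes with gear 2 -> depth 3 -> positive (opposite of gear 2)
  gear 4: meshes with gear 3 -> depth 4 -> negative (opposite of gear 3)
  gear 5: meshes with gear 4 -> depth 5 -> positive (opposite of gear 4)
  gear 6: meshes with gear 5 -> depth 6 -> negative (opposite of gear 5)
Queried indices 1, 2, 4 -> positive, negative, negative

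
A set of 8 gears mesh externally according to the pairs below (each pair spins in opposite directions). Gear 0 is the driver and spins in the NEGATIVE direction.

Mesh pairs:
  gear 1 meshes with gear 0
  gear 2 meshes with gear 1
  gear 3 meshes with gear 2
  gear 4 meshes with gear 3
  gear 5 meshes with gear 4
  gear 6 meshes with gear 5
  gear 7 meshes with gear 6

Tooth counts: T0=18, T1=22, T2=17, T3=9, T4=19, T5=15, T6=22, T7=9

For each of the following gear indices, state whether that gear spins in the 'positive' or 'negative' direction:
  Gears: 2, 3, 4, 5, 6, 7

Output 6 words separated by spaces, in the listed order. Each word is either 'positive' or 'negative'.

Gear 0 (driver): negative (depth 0)
  gear 1: meshes with gear 0 -> depth 1 -> positive (opposite of gear 0)
  gear 2: meshes with gear 1 -> depth 2 -> negative (opposite of gear 1)
  gear 3: meshes with gear 2 -> depth 3 -> positive (opposite of gear 2)
  gear 4: meshes with gear 3 -> depth 4 -> negative (opposite of gear 3)
  gear 5: meshes with gear 4 -> depth 5 -> positive (opposite of gear 4)
  gear 6: meshes with gear 5 -> depth 6 -> negative (opposite of gear 5)
  gear 7: meshes with gear 6 -> depth 7 -> positive (opposite of gear 6)
Queried indices 2, 3, 4, 5, 6, 7 -> negative, positive, negative, positive, negative, positive

Answer: negative positive negative positive negative positive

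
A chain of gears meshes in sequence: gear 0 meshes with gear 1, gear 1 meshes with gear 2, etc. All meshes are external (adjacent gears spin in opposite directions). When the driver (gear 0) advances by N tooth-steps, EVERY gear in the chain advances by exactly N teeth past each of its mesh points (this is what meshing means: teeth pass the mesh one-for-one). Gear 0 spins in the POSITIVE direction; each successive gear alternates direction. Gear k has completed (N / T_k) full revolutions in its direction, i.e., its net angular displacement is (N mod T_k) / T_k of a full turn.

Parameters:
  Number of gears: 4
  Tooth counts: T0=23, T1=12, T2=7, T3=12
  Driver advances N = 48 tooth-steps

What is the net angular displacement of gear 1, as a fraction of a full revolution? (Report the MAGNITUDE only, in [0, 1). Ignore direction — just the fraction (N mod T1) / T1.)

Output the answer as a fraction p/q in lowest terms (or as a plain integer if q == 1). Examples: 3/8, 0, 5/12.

Chain of 4 gears, tooth counts: [23, 12, 7, 12]
  gear 0: T0=23, direction=positive, advance = 48 mod 23 = 2 teeth = 2/23 turn
  gear 1: T1=12, direction=negative, advance = 48 mod 12 = 0 teeth = 0/12 turn
  gear 2: T2=7, direction=positive, advance = 48 mod 7 = 6 teeth = 6/7 turn
  gear 3: T3=12, direction=negative, advance = 48 mod 12 = 0 teeth = 0/12 turn
Gear 1: 48 mod 12 = 0
Fraction = 0 / 12 = 0/1 (gcd(0,12)=12) = 0

Answer: 0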